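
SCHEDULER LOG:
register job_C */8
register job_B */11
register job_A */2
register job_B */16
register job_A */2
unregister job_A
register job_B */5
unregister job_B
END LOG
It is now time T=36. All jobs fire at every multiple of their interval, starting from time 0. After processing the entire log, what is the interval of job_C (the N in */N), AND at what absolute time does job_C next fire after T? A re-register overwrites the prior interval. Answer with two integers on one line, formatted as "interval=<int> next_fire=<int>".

Op 1: register job_C */8 -> active={job_C:*/8}
Op 2: register job_B */11 -> active={job_B:*/11, job_C:*/8}
Op 3: register job_A */2 -> active={job_A:*/2, job_B:*/11, job_C:*/8}
Op 4: register job_B */16 -> active={job_A:*/2, job_B:*/16, job_C:*/8}
Op 5: register job_A */2 -> active={job_A:*/2, job_B:*/16, job_C:*/8}
Op 6: unregister job_A -> active={job_B:*/16, job_C:*/8}
Op 7: register job_B */5 -> active={job_B:*/5, job_C:*/8}
Op 8: unregister job_B -> active={job_C:*/8}
Final interval of job_C = 8
Next fire of job_C after T=36: (36//8+1)*8 = 40

Answer: interval=8 next_fire=40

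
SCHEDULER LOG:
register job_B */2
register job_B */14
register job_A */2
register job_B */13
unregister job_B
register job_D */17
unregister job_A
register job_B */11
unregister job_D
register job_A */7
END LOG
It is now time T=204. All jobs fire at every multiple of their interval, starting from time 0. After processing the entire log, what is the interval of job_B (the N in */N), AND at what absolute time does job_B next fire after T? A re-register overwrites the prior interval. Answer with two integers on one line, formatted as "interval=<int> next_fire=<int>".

Op 1: register job_B */2 -> active={job_B:*/2}
Op 2: register job_B */14 -> active={job_B:*/14}
Op 3: register job_A */2 -> active={job_A:*/2, job_B:*/14}
Op 4: register job_B */13 -> active={job_A:*/2, job_B:*/13}
Op 5: unregister job_B -> active={job_A:*/2}
Op 6: register job_D */17 -> active={job_A:*/2, job_D:*/17}
Op 7: unregister job_A -> active={job_D:*/17}
Op 8: register job_B */11 -> active={job_B:*/11, job_D:*/17}
Op 9: unregister job_D -> active={job_B:*/11}
Op 10: register job_A */7 -> active={job_A:*/7, job_B:*/11}
Final interval of job_B = 11
Next fire of job_B after T=204: (204//11+1)*11 = 209

Answer: interval=11 next_fire=209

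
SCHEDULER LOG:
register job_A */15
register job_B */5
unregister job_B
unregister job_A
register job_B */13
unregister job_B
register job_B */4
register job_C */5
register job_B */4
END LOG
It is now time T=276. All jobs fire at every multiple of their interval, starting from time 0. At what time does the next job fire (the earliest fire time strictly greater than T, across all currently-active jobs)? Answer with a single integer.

Answer: 280

Derivation:
Op 1: register job_A */15 -> active={job_A:*/15}
Op 2: register job_B */5 -> active={job_A:*/15, job_B:*/5}
Op 3: unregister job_B -> active={job_A:*/15}
Op 4: unregister job_A -> active={}
Op 5: register job_B */13 -> active={job_B:*/13}
Op 6: unregister job_B -> active={}
Op 7: register job_B */4 -> active={job_B:*/4}
Op 8: register job_C */5 -> active={job_B:*/4, job_C:*/5}
Op 9: register job_B */4 -> active={job_B:*/4, job_C:*/5}
  job_B: interval 4, next fire after T=276 is 280
  job_C: interval 5, next fire after T=276 is 280
Earliest fire time = 280 (job job_B)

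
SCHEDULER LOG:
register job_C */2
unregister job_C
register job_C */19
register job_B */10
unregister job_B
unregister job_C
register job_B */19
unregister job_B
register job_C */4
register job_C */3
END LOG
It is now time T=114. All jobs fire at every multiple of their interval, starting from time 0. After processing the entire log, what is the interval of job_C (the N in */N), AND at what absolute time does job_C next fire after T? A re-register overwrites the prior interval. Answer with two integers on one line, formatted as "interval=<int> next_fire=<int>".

Answer: interval=3 next_fire=117

Derivation:
Op 1: register job_C */2 -> active={job_C:*/2}
Op 2: unregister job_C -> active={}
Op 3: register job_C */19 -> active={job_C:*/19}
Op 4: register job_B */10 -> active={job_B:*/10, job_C:*/19}
Op 5: unregister job_B -> active={job_C:*/19}
Op 6: unregister job_C -> active={}
Op 7: register job_B */19 -> active={job_B:*/19}
Op 8: unregister job_B -> active={}
Op 9: register job_C */4 -> active={job_C:*/4}
Op 10: register job_C */3 -> active={job_C:*/3}
Final interval of job_C = 3
Next fire of job_C after T=114: (114//3+1)*3 = 117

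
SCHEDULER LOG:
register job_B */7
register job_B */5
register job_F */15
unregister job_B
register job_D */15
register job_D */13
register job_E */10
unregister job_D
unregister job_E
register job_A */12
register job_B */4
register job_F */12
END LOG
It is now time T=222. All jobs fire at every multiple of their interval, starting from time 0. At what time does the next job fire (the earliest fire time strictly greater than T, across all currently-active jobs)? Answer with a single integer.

Answer: 224

Derivation:
Op 1: register job_B */7 -> active={job_B:*/7}
Op 2: register job_B */5 -> active={job_B:*/5}
Op 3: register job_F */15 -> active={job_B:*/5, job_F:*/15}
Op 4: unregister job_B -> active={job_F:*/15}
Op 5: register job_D */15 -> active={job_D:*/15, job_F:*/15}
Op 6: register job_D */13 -> active={job_D:*/13, job_F:*/15}
Op 7: register job_E */10 -> active={job_D:*/13, job_E:*/10, job_F:*/15}
Op 8: unregister job_D -> active={job_E:*/10, job_F:*/15}
Op 9: unregister job_E -> active={job_F:*/15}
Op 10: register job_A */12 -> active={job_A:*/12, job_F:*/15}
Op 11: register job_B */4 -> active={job_A:*/12, job_B:*/4, job_F:*/15}
Op 12: register job_F */12 -> active={job_A:*/12, job_B:*/4, job_F:*/12}
  job_A: interval 12, next fire after T=222 is 228
  job_B: interval 4, next fire after T=222 is 224
  job_F: interval 12, next fire after T=222 is 228
Earliest fire time = 224 (job job_B)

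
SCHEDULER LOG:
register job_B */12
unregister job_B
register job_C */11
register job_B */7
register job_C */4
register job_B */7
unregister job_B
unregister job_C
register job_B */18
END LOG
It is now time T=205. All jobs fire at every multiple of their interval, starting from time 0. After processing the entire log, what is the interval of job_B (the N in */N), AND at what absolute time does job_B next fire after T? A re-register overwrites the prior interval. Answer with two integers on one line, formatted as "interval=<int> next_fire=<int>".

Op 1: register job_B */12 -> active={job_B:*/12}
Op 2: unregister job_B -> active={}
Op 3: register job_C */11 -> active={job_C:*/11}
Op 4: register job_B */7 -> active={job_B:*/7, job_C:*/11}
Op 5: register job_C */4 -> active={job_B:*/7, job_C:*/4}
Op 6: register job_B */7 -> active={job_B:*/7, job_C:*/4}
Op 7: unregister job_B -> active={job_C:*/4}
Op 8: unregister job_C -> active={}
Op 9: register job_B */18 -> active={job_B:*/18}
Final interval of job_B = 18
Next fire of job_B after T=205: (205//18+1)*18 = 216

Answer: interval=18 next_fire=216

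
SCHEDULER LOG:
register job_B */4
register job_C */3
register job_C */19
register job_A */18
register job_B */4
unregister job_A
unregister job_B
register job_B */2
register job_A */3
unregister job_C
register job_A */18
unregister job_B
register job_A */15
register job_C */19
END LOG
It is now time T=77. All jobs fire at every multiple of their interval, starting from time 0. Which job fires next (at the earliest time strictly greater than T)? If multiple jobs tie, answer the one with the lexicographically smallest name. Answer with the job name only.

Op 1: register job_B */4 -> active={job_B:*/4}
Op 2: register job_C */3 -> active={job_B:*/4, job_C:*/3}
Op 3: register job_C */19 -> active={job_B:*/4, job_C:*/19}
Op 4: register job_A */18 -> active={job_A:*/18, job_B:*/4, job_C:*/19}
Op 5: register job_B */4 -> active={job_A:*/18, job_B:*/4, job_C:*/19}
Op 6: unregister job_A -> active={job_B:*/4, job_C:*/19}
Op 7: unregister job_B -> active={job_C:*/19}
Op 8: register job_B */2 -> active={job_B:*/2, job_C:*/19}
Op 9: register job_A */3 -> active={job_A:*/3, job_B:*/2, job_C:*/19}
Op 10: unregister job_C -> active={job_A:*/3, job_B:*/2}
Op 11: register job_A */18 -> active={job_A:*/18, job_B:*/2}
Op 12: unregister job_B -> active={job_A:*/18}
Op 13: register job_A */15 -> active={job_A:*/15}
Op 14: register job_C */19 -> active={job_A:*/15, job_C:*/19}
  job_A: interval 15, next fire after T=77 is 90
  job_C: interval 19, next fire after T=77 is 95
Earliest = 90, winner (lex tiebreak) = job_A

Answer: job_A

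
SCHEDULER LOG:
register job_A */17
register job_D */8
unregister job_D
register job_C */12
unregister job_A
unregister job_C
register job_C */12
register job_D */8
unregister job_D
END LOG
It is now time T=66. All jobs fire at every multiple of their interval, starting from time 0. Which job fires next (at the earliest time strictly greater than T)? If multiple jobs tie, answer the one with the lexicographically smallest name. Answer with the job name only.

Op 1: register job_A */17 -> active={job_A:*/17}
Op 2: register job_D */8 -> active={job_A:*/17, job_D:*/8}
Op 3: unregister job_D -> active={job_A:*/17}
Op 4: register job_C */12 -> active={job_A:*/17, job_C:*/12}
Op 5: unregister job_A -> active={job_C:*/12}
Op 6: unregister job_C -> active={}
Op 7: register job_C */12 -> active={job_C:*/12}
Op 8: register job_D */8 -> active={job_C:*/12, job_D:*/8}
Op 9: unregister job_D -> active={job_C:*/12}
  job_C: interval 12, next fire after T=66 is 72
Earliest = 72, winner (lex tiebreak) = job_C

Answer: job_C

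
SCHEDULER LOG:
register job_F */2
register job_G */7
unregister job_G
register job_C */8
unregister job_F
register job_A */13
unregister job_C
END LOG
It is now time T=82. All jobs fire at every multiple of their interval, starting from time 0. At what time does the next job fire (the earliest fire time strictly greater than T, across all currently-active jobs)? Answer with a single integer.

Op 1: register job_F */2 -> active={job_F:*/2}
Op 2: register job_G */7 -> active={job_F:*/2, job_G:*/7}
Op 3: unregister job_G -> active={job_F:*/2}
Op 4: register job_C */8 -> active={job_C:*/8, job_F:*/2}
Op 5: unregister job_F -> active={job_C:*/8}
Op 6: register job_A */13 -> active={job_A:*/13, job_C:*/8}
Op 7: unregister job_C -> active={job_A:*/13}
  job_A: interval 13, next fire after T=82 is 91
Earliest fire time = 91 (job job_A)

Answer: 91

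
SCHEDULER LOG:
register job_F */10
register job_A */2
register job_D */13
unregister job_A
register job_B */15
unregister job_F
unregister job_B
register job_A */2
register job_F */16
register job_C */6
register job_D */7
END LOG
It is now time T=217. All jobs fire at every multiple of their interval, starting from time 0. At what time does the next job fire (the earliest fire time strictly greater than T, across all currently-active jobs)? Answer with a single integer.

Answer: 218

Derivation:
Op 1: register job_F */10 -> active={job_F:*/10}
Op 2: register job_A */2 -> active={job_A:*/2, job_F:*/10}
Op 3: register job_D */13 -> active={job_A:*/2, job_D:*/13, job_F:*/10}
Op 4: unregister job_A -> active={job_D:*/13, job_F:*/10}
Op 5: register job_B */15 -> active={job_B:*/15, job_D:*/13, job_F:*/10}
Op 6: unregister job_F -> active={job_B:*/15, job_D:*/13}
Op 7: unregister job_B -> active={job_D:*/13}
Op 8: register job_A */2 -> active={job_A:*/2, job_D:*/13}
Op 9: register job_F */16 -> active={job_A:*/2, job_D:*/13, job_F:*/16}
Op 10: register job_C */6 -> active={job_A:*/2, job_C:*/6, job_D:*/13, job_F:*/16}
Op 11: register job_D */7 -> active={job_A:*/2, job_C:*/6, job_D:*/7, job_F:*/16}
  job_A: interval 2, next fire after T=217 is 218
  job_C: interval 6, next fire after T=217 is 222
  job_D: interval 7, next fire after T=217 is 224
  job_F: interval 16, next fire after T=217 is 224
Earliest fire time = 218 (job job_A)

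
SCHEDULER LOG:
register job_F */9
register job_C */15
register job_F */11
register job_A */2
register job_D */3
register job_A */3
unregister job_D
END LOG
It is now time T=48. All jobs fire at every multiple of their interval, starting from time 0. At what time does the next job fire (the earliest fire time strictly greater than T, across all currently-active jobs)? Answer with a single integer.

Op 1: register job_F */9 -> active={job_F:*/9}
Op 2: register job_C */15 -> active={job_C:*/15, job_F:*/9}
Op 3: register job_F */11 -> active={job_C:*/15, job_F:*/11}
Op 4: register job_A */2 -> active={job_A:*/2, job_C:*/15, job_F:*/11}
Op 5: register job_D */3 -> active={job_A:*/2, job_C:*/15, job_D:*/3, job_F:*/11}
Op 6: register job_A */3 -> active={job_A:*/3, job_C:*/15, job_D:*/3, job_F:*/11}
Op 7: unregister job_D -> active={job_A:*/3, job_C:*/15, job_F:*/11}
  job_A: interval 3, next fire after T=48 is 51
  job_C: interval 15, next fire after T=48 is 60
  job_F: interval 11, next fire after T=48 is 55
Earliest fire time = 51 (job job_A)

Answer: 51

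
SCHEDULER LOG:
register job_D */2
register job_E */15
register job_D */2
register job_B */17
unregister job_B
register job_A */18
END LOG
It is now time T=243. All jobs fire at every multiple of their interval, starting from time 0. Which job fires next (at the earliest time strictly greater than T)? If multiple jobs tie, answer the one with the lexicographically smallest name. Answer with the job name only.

Answer: job_D

Derivation:
Op 1: register job_D */2 -> active={job_D:*/2}
Op 2: register job_E */15 -> active={job_D:*/2, job_E:*/15}
Op 3: register job_D */2 -> active={job_D:*/2, job_E:*/15}
Op 4: register job_B */17 -> active={job_B:*/17, job_D:*/2, job_E:*/15}
Op 5: unregister job_B -> active={job_D:*/2, job_E:*/15}
Op 6: register job_A */18 -> active={job_A:*/18, job_D:*/2, job_E:*/15}
  job_A: interval 18, next fire after T=243 is 252
  job_D: interval 2, next fire after T=243 is 244
  job_E: interval 15, next fire after T=243 is 255
Earliest = 244, winner (lex tiebreak) = job_D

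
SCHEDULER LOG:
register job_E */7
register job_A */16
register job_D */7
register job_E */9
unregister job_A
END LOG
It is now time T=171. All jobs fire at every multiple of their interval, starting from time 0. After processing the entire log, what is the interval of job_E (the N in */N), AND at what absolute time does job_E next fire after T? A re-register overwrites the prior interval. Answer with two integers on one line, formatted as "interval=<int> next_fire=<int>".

Op 1: register job_E */7 -> active={job_E:*/7}
Op 2: register job_A */16 -> active={job_A:*/16, job_E:*/7}
Op 3: register job_D */7 -> active={job_A:*/16, job_D:*/7, job_E:*/7}
Op 4: register job_E */9 -> active={job_A:*/16, job_D:*/7, job_E:*/9}
Op 5: unregister job_A -> active={job_D:*/7, job_E:*/9}
Final interval of job_E = 9
Next fire of job_E after T=171: (171//9+1)*9 = 180

Answer: interval=9 next_fire=180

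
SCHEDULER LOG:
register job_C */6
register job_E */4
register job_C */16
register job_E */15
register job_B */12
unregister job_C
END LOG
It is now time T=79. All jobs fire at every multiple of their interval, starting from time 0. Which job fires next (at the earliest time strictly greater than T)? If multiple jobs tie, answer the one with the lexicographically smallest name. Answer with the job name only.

Answer: job_B

Derivation:
Op 1: register job_C */6 -> active={job_C:*/6}
Op 2: register job_E */4 -> active={job_C:*/6, job_E:*/4}
Op 3: register job_C */16 -> active={job_C:*/16, job_E:*/4}
Op 4: register job_E */15 -> active={job_C:*/16, job_E:*/15}
Op 5: register job_B */12 -> active={job_B:*/12, job_C:*/16, job_E:*/15}
Op 6: unregister job_C -> active={job_B:*/12, job_E:*/15}
  job_B: interval 12, next fire after T=79 is 84
  job_E: interval 15, next fire after T=79 is 90
Earliest = 84, winner (lex tiebreak) = job_B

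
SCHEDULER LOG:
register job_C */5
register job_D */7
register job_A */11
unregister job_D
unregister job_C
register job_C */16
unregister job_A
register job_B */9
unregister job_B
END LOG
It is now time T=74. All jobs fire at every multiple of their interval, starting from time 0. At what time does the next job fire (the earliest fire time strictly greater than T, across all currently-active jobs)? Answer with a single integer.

Answer: 80

Derivation:
Op 1: register job_C */5 -> active={job_C:*/5}
Op 2: register job_D */7 -> active={job_C:*/5, job_D:*/7}
Op 3: register job_A */11 -> active={job_A:*/11, job_C:*/5, job_D:*/7}
Op 4: unregister job_D -> active={job_A:*/11, job_C:*/5}
Op 5: unregister job_C -> active={job_A:*/11}
Op 6: register job_C */16 -> active={job_A:*/11, job_C:*/16}
Op 7: unregister job_A -> active={job_C:*/16}
Op 8: register job_B */9 -> active={job_B:*/9, job_C:*/16}
Op 9: unregister job_B -> active={job_C:*/16}
  job_C: interval 16, next fire after T=74 is 80
Earliest fire time = 80 (job job_C)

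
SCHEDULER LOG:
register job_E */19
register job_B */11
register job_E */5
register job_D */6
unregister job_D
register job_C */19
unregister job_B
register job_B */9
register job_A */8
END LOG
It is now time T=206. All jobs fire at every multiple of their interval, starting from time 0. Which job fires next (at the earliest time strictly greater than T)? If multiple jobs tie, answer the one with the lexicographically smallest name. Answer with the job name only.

Op 1: register job_E */19 -> active={job_E:*/19}
Op 2: register job_B */11 -> active={job_B:*/11, job_E:*/19}
Op 3: register job_E */5 -> active={job_B:*/11, job_E:*/5}
Op 4: register job_D */6 -> active={job_B:*/11, job_D:*/6, job_E:*/5}
Op 5: unregister job_D -> active={job_B:*/11, job_E:*/5}
Op 6: register job_C */19 -> active={job_B:*/11, job_C:*/19, job_E:*/5}
Op 7: unregister job_B -> active={job_C:*/19, job_E:*/5}
Op 8: register job_B */9 -> active={job_B:*/9, job_C:*/19, job_E:*/5}
Op 9: register job_A */8 -> active={job_A:*/8, job_B:*/9, job_C:*/19, job_E:*/5}
  job_A: interval 8, next fire after T=206 is 208
  job_B: interval 9, next fire after T=206 is 207
  job_C: interval 19, next fire after T=206 is 209
  job_E: interval 5, next fire after T=206 is 210
Earliest = 207, winner (lex tiebreak) = job_B

Answer: job_B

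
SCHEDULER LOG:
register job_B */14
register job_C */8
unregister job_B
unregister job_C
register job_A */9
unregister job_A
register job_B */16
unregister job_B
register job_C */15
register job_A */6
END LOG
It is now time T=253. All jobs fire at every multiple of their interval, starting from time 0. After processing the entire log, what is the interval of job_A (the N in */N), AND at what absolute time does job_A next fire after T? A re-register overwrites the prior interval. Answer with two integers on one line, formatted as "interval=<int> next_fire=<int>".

Op 1: register job_B */14 -> active={job_B:*/14}
Op 2: register job_C */8 -> active={job_B:*/14, job_C:*/8}
Op 3: unregister job_B -> active={job_C:*/8}
Op 4: unregister job_C -> active={}
Op 5: register job_A */9 -> active={job_A:*/9}
Op 6: unregister job_A -> active={}
Op 7: register job_B */16 -> active={job_B:*/16}
Op 8: unregister job_B -> active={}
Op 9: register job_C */15 -> active={job_C:*/15}
Op 10: register job_A */6 -> active={job_A:*/6, job_C:*/15}
Final interval of job_A = 6
Next fire of job_A after T=253: (253//6+1)*6 = 258

Answer: interval=6 next_fire=258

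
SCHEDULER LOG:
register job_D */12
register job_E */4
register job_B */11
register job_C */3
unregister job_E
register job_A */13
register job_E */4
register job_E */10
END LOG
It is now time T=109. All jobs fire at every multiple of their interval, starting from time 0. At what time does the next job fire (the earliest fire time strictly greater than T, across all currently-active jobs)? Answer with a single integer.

Op 1: register job_D */12 -> active={job_D:*/12}
Op 2: register job_E */4 -> active={job_D:*/12, job_E:*/4}
Op 3: register job_B */11 -> active={job_B:*/11, job_D:*/12, job_E:*/4}
Op 4: register job_C */3 -> active={job_B:*/11, job_C:*/3, job_D:*/12, job_E:*/4}
Op 5: unregister job_E -> active={job_B:*/11, job_C:*/3, job_D:*/12}
Op 6: register job_A */13 -> active={job_A:*/13, job_B:*/11, job_C:*/3, job_D:*/12}
Op 7: register job_E */4 -> active={job_A:*/13, job_B:*/11, job_C:*/3, job_D:*/12, job_E:*/4}
Op 8: register job_E */10 -> active={job_A:*/13, job_B:*/11, job_C:*/3, job_D:*/12, job_E:*/10}
  job_A: interval 13, next fire after T=109 is 117
  job_B: interval 11, next fire after T=109 is 110
  job_C: interval 3, next fire after T=109 is 111
  job_D: interval 12, next fire after T=109 is 120
  job_E: interval 10, next fire after T=109 is 110
Earliest fire time = 110 (job job_B)

Answer: 110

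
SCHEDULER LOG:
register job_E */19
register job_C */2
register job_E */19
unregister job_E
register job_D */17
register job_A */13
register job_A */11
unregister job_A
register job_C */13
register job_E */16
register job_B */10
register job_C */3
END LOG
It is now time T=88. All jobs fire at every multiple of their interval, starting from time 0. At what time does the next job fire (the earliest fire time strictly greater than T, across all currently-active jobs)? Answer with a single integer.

Op 1: register job_E */19 -> active={job_E:*/19}
Op 2: register job_C */2 -> active={job_C:*/2, job_E:*/19}
Op 3: register job_E */19 -> active={job_C:*/2, job_E:*/19}
Op 4: unregister job_E -> active={job_C:*/2}
Op 5: register job_D */17 -> active={job_C:*/2, job_D:*/17}
Op 6: register job_A */13 -> active={job_A:*/13, job_C:*/2, job_D:*/17}
Op 7: register job_A */11 -> active={job_A:*/11, job_C:*/2, job_D:*/17}
Op 8: unregister job_A -> active={job_C:*/2, job_D:*/17}
Op 9: register job_C */13 -> active={job_C:*/13, job_D:*/17}
Op 10: register job_E */16 -> active={job_C:*/13, job_D:*/17, job_E:*/16}
Op 11: register job_B */10 -> active={job_B:*/10, job_C:*/13, job_D:*/17, job_E:*/16}
Op 12: register job_C */3 -> active={job_B:*/10, job_C:*/3, job_D:*/17, job_E:*/16}
  job_B: interval 10, next fire after T=88 is 90
  job_C: interval 3, next fire after T=88 is 90
  job_D: interval 17, next fire after T=88 is 102
  job_E: interval 16, next fire after T=88 is 96
Earliest fire time = 90 (job job_B)

Answer: 90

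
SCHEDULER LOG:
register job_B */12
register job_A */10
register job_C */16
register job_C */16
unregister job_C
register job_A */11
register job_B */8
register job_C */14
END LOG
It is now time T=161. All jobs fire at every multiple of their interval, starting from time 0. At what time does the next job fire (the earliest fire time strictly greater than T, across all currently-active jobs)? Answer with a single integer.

Op 1: register job_B */12 -> active={job_B:*/12}
Op 2: register job_A */10 -> active={job_A:*/10, job_B:*/12}
Op 3: register job_C */16 -> active={job_A:*/10, job_B:*/12, job_C:*/16}
Op 4: register job_C */16 -> active={job_A:*/10, job_B:*/12, job_C:*/16}
Op 5: unregister job_C -> active={job_A:*/10, job_B:*/12}
Op 6: register job_A */11 -> active={job_A:*/11, job_B:*/12}
Op 7: register job_B */8 -> active={job_A:*/11, job_B:*/8}
Op 8: register job_C */14 -> active={job_A:*/11, job_B:*/8, job_C:*/14}
  job_A: interval 11, next fire after T=161 is 165
  job_B: interval 8, next fire after T=161 is 168
  job_C: interval 14, next fire after T=161 is 168
Earliest fire time = 165 (job job_A)

Answer: 165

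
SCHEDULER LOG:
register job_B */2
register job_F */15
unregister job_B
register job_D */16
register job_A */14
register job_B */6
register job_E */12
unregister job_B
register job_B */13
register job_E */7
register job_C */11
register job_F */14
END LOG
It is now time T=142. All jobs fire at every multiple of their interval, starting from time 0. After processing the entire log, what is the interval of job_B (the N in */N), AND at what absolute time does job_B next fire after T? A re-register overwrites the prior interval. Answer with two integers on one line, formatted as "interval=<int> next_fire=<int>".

Answer: interval=13 next_fire=143

Derivation:
Op 1: register job_B */2 -> active={job_B:*/2}
Op 2: register job_F */15 -> active={job_B:*/2, job_F:*/15}
Op 3: unregister job_B -> active={job_F:*/15}
Op 4: register job_D */16 -> active={job_D:*/16, job_F:*/15}
Op 5: register job_A */14 -> active={job_A:*/14, job_D:*/16, job_F:*/15}
Op 6: register job_B */6 -> active={job_A:*/14, job_B:*/6, job_D:*/16, job_F:*/15}
Op 7: register job_E */12 -> active={job_A:*/14, job_B:*/6, job_D:*/16, job_E:*/12, job_F:*/15}
Op 8: unregister job_B -> active={job_A:*/14, job_D:*/16, job_E:*/12, job_F:*/15}
Op 9: register job_B */13 -> active={job_A:*/14, job_B:*/13, job_D:*/16, job_E:*/12, job_F:*/15}
Op 10: register job_E */7 -> active={job_A:*/14, job_B:*/13, job_D:*/16, job_E:*/7, job_F:*/15}
Op 11: register job_C */11 -> active={job_A:*/14, job_B:*/13, job_C:*/11, job_D:*/16, job_E:*/7, job_F:*/15}
Op 12: register job_F */14 -> active={job_A:*/14, job_B:*/13, job_C:*/11, job_D:*/16, job_E:*/7, job_F:*/14}
Final interval of job_B = 13
Next fire of job_B after T=142: (142//13+1)*13 = 143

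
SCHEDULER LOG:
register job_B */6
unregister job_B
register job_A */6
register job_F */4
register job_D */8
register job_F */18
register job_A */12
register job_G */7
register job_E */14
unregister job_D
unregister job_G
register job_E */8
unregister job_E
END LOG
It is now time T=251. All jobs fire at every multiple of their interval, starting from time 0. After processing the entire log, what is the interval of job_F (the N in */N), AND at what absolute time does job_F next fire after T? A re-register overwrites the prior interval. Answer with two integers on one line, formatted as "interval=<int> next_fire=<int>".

Answer: interval=18 next_fire=252

Derivation:
Op 1: register job_B */6 -> active={job_B:*/6}
Op 2: unregister job_B -> active={}
Op 3: register job_A */6 -> active={job_A:*/6}
Op 4: register job_F */4 -> active={job_A:*/6, job_F:*/4}
Op 5: register job_D */8 -> active={job_A:*/6, job_D:*/8, job_F:*/4}
Op 6: register job_F */18 -> active={job_A:*/6, job_D:*/8, job_F:*/18}
Op 7: register job_A */12 -> active={job_A:*/12, job_D:*/8, job_F:*/18}
Op 8: register job_G */7 -> active={job_A:*/12, job_D:*/8, job_F:*/18, job_G:*/7}
Op 9: register job_E */14 -> active={job_A:*/12, job_D:*/8, job_E:*/14, job_F:*/18, job_G:*/7}
Op 10: unregister job_D -> active={job_A:*/12, job_E:*/14, job_F:*/18, job_G:*/7}
Op 11: unregister job_G -> active={job_A:*/12, job_E:*/14, job_F:*/18}
Op 12: register job_E */8 -> active={job_A:*/12, job_E:*/8, job_F:*/18}
Op 13: unregister job_E -> active={job_A:*/12, job_F:*/18}
Final interval of job_F = 18
Next fire of job_F after T=251: (251//18+1)*18 = 252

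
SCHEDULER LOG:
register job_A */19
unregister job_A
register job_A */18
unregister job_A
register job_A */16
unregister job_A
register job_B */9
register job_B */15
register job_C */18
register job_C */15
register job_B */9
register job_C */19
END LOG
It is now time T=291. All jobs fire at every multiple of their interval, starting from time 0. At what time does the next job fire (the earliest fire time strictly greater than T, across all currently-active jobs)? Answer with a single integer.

Answer: 297

Derivation:
Op 1: register job_A */19 -> active={job_A:*/19}
Op 2: unregister job_A -> active={}
Op 3: register job_A */18 -> active={job_A:*/18}
Op 4: unregister job_A -> active={}
Op 5: register job_A */16 -> active={job_A:*/16}
Op 6: unregister job_A -> active={}
Op 7: register job_B */9 -> active={job_B:*/9}
Op 8: register job_B */15 -> active={job_B:*/15}
Op 9: register job_C */18 -> active={job_B:*/15, job_C:*/18}
Op 10: register job_C */15 -> active={job_B:*/15, job_C:*/15}
Op 11: register job_B */9 -> active={job_B:*/9, job_C:*/15}
Op 12: register job_C */19 -> active={job_B:*/9, job_C:*/19}
  job_B: interval 9, next fire after T=291 is 297
  job_C: interval 19, next fire after T=291 is 304
Earliest fire time = 297 (job job_B)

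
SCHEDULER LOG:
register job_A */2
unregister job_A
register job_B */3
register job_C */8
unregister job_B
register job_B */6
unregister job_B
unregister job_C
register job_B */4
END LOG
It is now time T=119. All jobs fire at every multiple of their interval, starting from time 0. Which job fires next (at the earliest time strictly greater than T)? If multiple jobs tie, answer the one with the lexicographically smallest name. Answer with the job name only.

Answer: job_B

Derivation:
Op 1: register job_A */2 -> active={job_A:*/2}
Op 2: unregister job_A -> active={}
Op 3: register job_B */3 -> active={job_B:*/3}
Op 4: register job_C */8 -> active={job_B:*/3, job_C:*/8}
Op 5: unregister job_B -> active={job_C:*/8}
Op 6: register job_B */6 -> active={job_B:*/6, job_C:*/8}
Op 7: unregister job_B -> active={job_C:*/8}
Op 8: unregister job_C -> active={}
Op 9: register job_B */4 -> active={job_B:*/4}
  job_B: interval 4, next fire after T=119 is 120
Earliest = 120, winner (lex tiebreak) = job_B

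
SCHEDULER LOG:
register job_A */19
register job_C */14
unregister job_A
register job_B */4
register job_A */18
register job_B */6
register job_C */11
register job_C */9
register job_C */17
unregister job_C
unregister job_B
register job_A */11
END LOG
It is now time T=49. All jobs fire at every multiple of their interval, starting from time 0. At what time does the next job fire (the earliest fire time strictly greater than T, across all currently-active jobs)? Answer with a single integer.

Answer: 55

Derivation:
Op 1: register job_A */19 -> active={job_A:*/19}
Op 2: register job_C */14 -> active={job_A:*/19, job_C:*/14}
Op 3: unregister job_A -> active={job_C:*/14}
Op 4: register job_B */4 -> active={job_B:*/4, job_C:*/14}
Op 5: register job_A */18 -> active={job_A:*/18, job_B:*/4, job_C:*/14}
Op 6: register job_B */6 -> active={job_A:*/18, job_B:*/6, job_C:*/14}
Op 7: register job_C */11 -> active={job_A:*/18, job_B:*/6, job_C:*/11}
Op 8: register job_C */9 -> active={job_A:*/18, job_B:*/6, job_C:*/9}
Op 9: register job_C */17 -> active={job_A:*/18, job_B:*/6, job_C:*/17}
Op 10: unregister job_C -> active={job_A:*/18, job_B:*/6}
Op 11: unregister job_B -> active={job_A:*/18}
Op 12: register job_A */11 -> active={job_A:*/11}
  job_A: interval 11, next fire after T=49 is 55
Earliest fire time = 55 (job job_A)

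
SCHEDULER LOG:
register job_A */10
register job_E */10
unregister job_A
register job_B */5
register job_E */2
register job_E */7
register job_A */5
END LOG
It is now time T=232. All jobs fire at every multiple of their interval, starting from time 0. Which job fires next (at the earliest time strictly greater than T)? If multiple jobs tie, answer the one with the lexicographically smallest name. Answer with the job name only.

Op 1: register job_A */10 -> active={job_A:*/10}
Op 2: register job_E */10 -> active={job_A:*/10, job_E:*/10}
Op 3: unregister job_A -> active={job_E:*/10}
Op 4: register job_B */5 -> active={job_B:*/5, job_E:*/10}
Op 5: register job_E */2 -> active={job_B:*/5, job_E:*/2}
Op 6: register job_E */7 -> active={job_B:*/5, job_E:*/7}
Op 7: register job_A */5 -> active={job_A:*/5, job_B:*/5, job_E:*/7}
  job_A: interval 5, next fire after T=232 is 235
  job_B: interval 5, next fire after T=232 is 235
  job_E: interval 7, next fire after T=232 is 238
Earliest = 235, winner (lex tiebreak) = job_A

Answer: job_A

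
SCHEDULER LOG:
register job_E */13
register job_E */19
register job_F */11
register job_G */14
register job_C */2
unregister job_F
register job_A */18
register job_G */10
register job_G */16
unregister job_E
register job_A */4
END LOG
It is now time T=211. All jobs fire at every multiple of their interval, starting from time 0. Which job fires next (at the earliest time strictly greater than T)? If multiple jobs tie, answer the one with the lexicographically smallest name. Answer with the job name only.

Answer: job_A

Derivation:
Op 1: register job_E */13 -> active={job_E:*/13}
Op 2: register job_E */19 -> active={job_E:*/19}
Op 3: register job_F */11 -> active={job_E:*/19, job_F:*/11}
Op 4: register job_G */14 -> active={job_E:*/19, job_F:*/11, job_G:*/14}
Op 5: register job_C */2 -> active={job_C:*/2, job_E:*/19, job_F:*/11, job_G:*/14}
Op 6: unregister job_F -> active={job_C:*/2, job_E:*/19, job_G:*/14}
Op 7: register job_A */18 -> active={job_A:*/18, job_C:*/2, job_E:*/19, job_G:*/14}
Op 8: register job_G */10 -> active={job_A:*/18, job_C:*/2, job_E:*/19, job_G:*/10}
Op 9: register job_G */16 -> active={job_A:*/18, job_C:*/2, job_E:*/19, job_G:*/16}
Op 10: unregister job_E -> active={job_A:*/18, job_C:*/2, job_G:*/16}
Op 11: register job_A */4 -> active={job_A:*/4, job_C:*/2, job_G:*/16}
  job_A: interval 4, next fire after T=211 is 212
  job_C: interval 2, next fire after T=211 is 212
  job_G: interval 16, next fire after T=211 is 224
Earliest = 212, winner (lex tiebreak) = job_A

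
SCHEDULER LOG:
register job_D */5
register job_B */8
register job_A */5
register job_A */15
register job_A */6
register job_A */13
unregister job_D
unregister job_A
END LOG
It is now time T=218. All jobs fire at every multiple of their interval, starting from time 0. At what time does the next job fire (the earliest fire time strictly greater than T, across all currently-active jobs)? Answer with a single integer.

Op 1: register job_D */5 -> active={job_D:*/5}
Op 2: register job_B */8 -> active={job_B:*/8, job_D:*/5}
Op 3: register job_A */5 -> active={job_A:*/5, job_B:*/8, job_D:*/5}
Op 4: register job_A */15 -> active={job_A:*/15, job_B:*/8, job_D:*/5}
Op 5: register job_A */6 -> active={job_A:*/6, job_B:*/8, job_D:*/5}
Op 6: register job_A */13 -> active={job_A:*/13, job_B:*/8, job_D:*/5}
Op 7: unregister job_D -> active={job_A:*/13, job_B:*/8}
Op 8: unregister job_A -> active={job_B:*/8}
  job_B: interval 8, next fire after T=218 is 224
Earliest fire time = 224 (job job_B)

Answer: 224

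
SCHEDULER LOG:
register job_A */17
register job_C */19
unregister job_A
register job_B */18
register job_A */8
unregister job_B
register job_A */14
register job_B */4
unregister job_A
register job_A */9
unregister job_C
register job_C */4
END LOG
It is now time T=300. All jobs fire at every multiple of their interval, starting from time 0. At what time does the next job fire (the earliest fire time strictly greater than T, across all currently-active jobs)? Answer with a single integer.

Answer: 304

Derivation:
Op 1: register job_A */17 -> active={job_A:*/17}
Op 2: register job_C */19 -> active={job_A:*/17, job_C:*/19}
Op 3: unregister job_A -> active={job_C:*/19}
Op 4: register job_B */18 -> active={job_B:*/18, job_C:*/19}
Op 5: register job_A */8 -> active={job_A:*/8, job_B:*/18, job_C:*/19}
Op 6: unregister job_B -> active={job_A:*/8, job_C:*/19}
Op 7: register job_A */14 -> active={job_A:*/14, job_C:*/19}
Op 8: register job_B */4 -> active={job_A:*/14, job_B:*/4, job_C:*/19}
Op 9: unregister job_A -> active={job_B:*/4, job_C:*/19}
Op 10: register job_A */9 -> active={job_A:*/9, job_B:*/4, job_C:*/19}
Op 11: unregister job_C -> active={job_A:*/9, job_B:*/4}
Op 12: register job_C */4 -> active={job_A:*/9, job_B:*/4, job_C:*/4}
  job_A: interval 9, next fire after T=300 is 306
  job_B: interval 4, next fire after T=300 is 304
  job_C: interval 4, next fire after T=300 is 304
Earliest fire time = 304 (job job_B)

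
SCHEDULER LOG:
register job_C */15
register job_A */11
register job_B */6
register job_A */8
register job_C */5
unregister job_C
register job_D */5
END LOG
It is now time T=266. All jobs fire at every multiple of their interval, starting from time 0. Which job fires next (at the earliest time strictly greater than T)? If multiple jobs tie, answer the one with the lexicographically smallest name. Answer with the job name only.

Answer: job_B

Derivation:
Op 1: register job_C */15 -> active={job_C:*/15}
Op 2: register job_A */11 -> active={job_A:*/11, job_C:*/15}
Op 3: register job_B */6 -> active={job_A:*/11, job_B:*/6, job_C:*/15}
Op 4: register job_A */8 -> active={job_A:*/8, job_B:*/6, job_C:*/15}
Op 5: register job_C */5 -> active={job_A:*/8, job_B:*/6, job_C:*/5}
Op 6: unregister job_C -> active={job_A:*/8, job_B:*/6}
Op 7: register job_D */5 -> active={job_A:*/8, job_B:*/6, job_D:*/5}
  job_A: interval 8, next fire after T=266 is 272
  job_B: interval 6, next fire after T=266 is 270
  job_D: interval 5, next fire after T=266 is 270
Earliest = 270, winner (lex tiebreak) = job_B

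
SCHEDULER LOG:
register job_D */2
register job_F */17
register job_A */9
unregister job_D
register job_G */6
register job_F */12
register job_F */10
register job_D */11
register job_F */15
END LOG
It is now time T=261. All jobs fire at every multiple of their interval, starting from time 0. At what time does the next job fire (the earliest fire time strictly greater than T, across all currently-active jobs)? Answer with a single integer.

Op 1: register job_D */2 -> active={job_D:*/2}
Op 2: register job_F */17 -> active={job_D:*/2, job_F:*/17}
Op 3: register job_A */9 -> active={job_A:*/9, job_D:*/2, job_F:*/17}
Op 4: unregister job_D -> active={job_A:*/9, job_F:*/17}
Op 5: register job_G */6 -> active={job_A:*/9, job_F:*/17, job_G:*/6}
Op 6: register job_F */12 -> active={job_A:*/9, job_F:*/12, job_G:*/6}
Op 7: register job_F */10 -> active={job_A:*/9, job_F:*/10, job_G:*/6}
Op 8: register job_D */11 -> active={job_A:*/9, job_D:*/11, job_F:*/10, job_G:*/6}
Op 9: register job_F */15 -> active={job_A:*/9, job_D:*/11, job_F:*/15, job_G:*/6}
  job_A: interval 9, next fire after T=261 is 270
  job_D: interval 11, next fire after T=261 is 264
  job_F: interval 15, next fire after T=261 is 270
  job_G: interval 6, next fire after T=261 is 264
Earliest fire time = 264 (job job_D)

Answer: 264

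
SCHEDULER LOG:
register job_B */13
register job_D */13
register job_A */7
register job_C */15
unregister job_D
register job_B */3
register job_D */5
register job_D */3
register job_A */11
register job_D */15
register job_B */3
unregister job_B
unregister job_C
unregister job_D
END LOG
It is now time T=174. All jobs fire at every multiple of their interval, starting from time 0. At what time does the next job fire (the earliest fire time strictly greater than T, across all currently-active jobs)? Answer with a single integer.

Answer: 176

Derivation:
Op 1: register job_B */13 -> active={job_B:*/13}
Op 2: register job_D */13 -> active={job_B:*/13, job_D:*/13}
Op 3: register job_A */7 -> active={job_A:*/7, job_B:*/13, job_D:*/13}
Op 4: register job_C */15 -> active={job_A:*/7, job_B:*/13, job_C:*/15, job_D:*/13}
Op 5: unregister job_D -> active={job_A:*/7, job_B:*/13, job_C:*/15}
Op 6: register job_B */3 -> active={job_A:*/7, job_B:*/3, job_C:*/15}
Op 7: register job_D */5 -> active={job_A:*/7, job_B:*/3, job_C:*/15, job_D:*/5}
Op 8: register job_D */3 -> active={job_A:*/7, job_B:*/3, job_C:*/15, job_D:*/3}
Op 9: register job_A */11 -> active={job_A:*/11, job_B:*/3, job_C:*/15, job_D:*/3}
Op 10: register job_D */15 -> active={job_A:*/11, job_B:*/3, job_C:*/15, job_D:*/15}
Op 11: register job_B */3 -> active={job_A:*/11, job_B:*/3, job_C:*/15, job_D:*/15}
Op 12: unregister job_B -> active={job_A:*/11, job_C:*/15, job_D:*/15}
Op 13: unregister job_C -> active={job_A:*/11, job_D:*/15}
Op 14: unregister job_D -> active={job_A:*/11}
  job_A: interval 11, next fire after T=174 is 176
Earliest fire time = 176 (job job_A)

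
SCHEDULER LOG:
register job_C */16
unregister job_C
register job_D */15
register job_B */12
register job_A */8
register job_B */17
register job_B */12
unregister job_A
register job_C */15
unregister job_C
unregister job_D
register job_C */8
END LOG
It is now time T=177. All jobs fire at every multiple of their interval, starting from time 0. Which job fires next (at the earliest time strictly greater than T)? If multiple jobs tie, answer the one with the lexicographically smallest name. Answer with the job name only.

Op 1: register job_C */16 -> active={job_C:*/16}
Op 2: unregister job_C -> active={}
Op 3: register job_D */15 -> active={job_D:*/15}
Op 4: register job_B */12 -> active={job_B:*/12, job_D:*/15}
Op 5: register job_A */8 -> active={job_A:*/8, job_B:*/12, job_D:*/15}
Op 6: register job_B */17 -> active={job_A:*/8, job_B:*/17, job_D:*/15}
Op 7: register job_B */12 -> active={job_A:*/8, job_B:*/12, job_D:*/15}
Op 8: unregister job_A -> active={job_B:*/12, job_D:*/15}
Op 9: register job_C */15 -> active={job_B:*/12, job_C:*/15, job_D:*/15}
Op 10: unregister job_C -> active={job_B:*/12, job_D:*/15}
Op 11: unregister job_D -> active={job_B:*/12}
Op 12: register job_C */8 -> active={job_B:*/12, job_C:*/8}
  job_B: interval 12, next fire after T=177 is 180
  job_C: interval 8, next fire after T=177 is 184
Earliest = 180, winner (lex tiebreak) = job_B

Answer: job_B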